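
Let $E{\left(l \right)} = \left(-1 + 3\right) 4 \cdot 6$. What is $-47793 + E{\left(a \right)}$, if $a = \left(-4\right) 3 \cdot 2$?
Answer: $-47745$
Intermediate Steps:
$a = -24$ ($a = \left(-12\right) 2 = -24$)
$E{\left(l \right)} = 48$ ($E{\left(l \right)} = 2 \cdot 4 \cdot 6 = 8 \cdot 6 = 48$)
$-47793 + E{\left(a \right)} = -47793 + 48 = -47745$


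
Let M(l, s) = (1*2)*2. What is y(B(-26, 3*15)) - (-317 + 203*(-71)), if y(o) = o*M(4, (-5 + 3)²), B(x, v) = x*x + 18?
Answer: 17506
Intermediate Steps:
B(x, v) = 18 + x² (B(x, v) = x² + 18 = 18 + x²)
M(l, s) = 4 (M(l, s) = 2*2 = 4)
y(o) = 4*o (y(o) = o*4 = 4*o)
y(B(-26, 3*15)) - (-317 + 203*(-71)) = 4*(18 + (-26)²) - (-317 + 203*(-71)) = 4*(18 + 676) - (-317 - 14413) = 4*694 - 1*(-14730) = 2776 + 14730 = 17506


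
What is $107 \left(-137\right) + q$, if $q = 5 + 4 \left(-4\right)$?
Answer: $-14670$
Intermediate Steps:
$q = -11$ ($q = 5 - 16 = -11$)
$107 \left(-137\right) + q = 107 \left(-137\right) - 11 = -14659 - 11 = -14670$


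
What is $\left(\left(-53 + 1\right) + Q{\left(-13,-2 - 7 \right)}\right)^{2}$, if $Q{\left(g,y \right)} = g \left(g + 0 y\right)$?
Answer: $13689$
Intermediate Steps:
$Q{\left(g,y \right)} = g^{2}$ ($Q{\left(g,y \right)} = g \left(g + 0\right) = g g = g^{2}$)
$\left(\left(-53 + 1\right) + Q{\left(-13,-2 - 7 \right)}\right)^{2} = \left(\left(-53 + 1\right) + \left(-13\right)^{2}\right)^{2} = \left(-52 + 169\right)^{2} = 117^{2} = 13689$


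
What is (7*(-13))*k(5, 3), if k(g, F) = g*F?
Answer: -1365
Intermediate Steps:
k(g, F) = F*g
(7*(-13))*k(5, 3) = (7*(-13))*(3*5) = -91*15 = -1365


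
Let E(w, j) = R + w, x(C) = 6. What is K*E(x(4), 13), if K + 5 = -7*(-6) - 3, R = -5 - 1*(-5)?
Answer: 204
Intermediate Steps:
R = 0 (R = -5 + 5 = 0)
K = 34 (K = -5 + (-7*(-6) - 3) = -5 + (42 - 3) = -5 + 39 = 34)
E(w, j) = w (E(w, j) = 0 + w = w)
K*E(x(4), 13) = 34*6 = 204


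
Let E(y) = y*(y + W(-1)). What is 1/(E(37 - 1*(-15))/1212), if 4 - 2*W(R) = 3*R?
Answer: 202/481 ≈ 0.41996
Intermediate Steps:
W(R) = 2 - 3*R/2
E(y) = y*(7/2 + y) (E(y) = y*(y + (2 - 3/2*(-1))) = y*(y + (2 + 3/2)) = y*(y + 7/2) = y*(7/2 + y))
1/(E(37 - 1*(-15))/1212) = 1/(((37 - 1*(-15))*(7 + 2*(37 - 1*(-15)))/2)/1212) = 1/(((37 + 15)*(7 + 2*(37 + 15))/2)*(1/1212)) = 1/(((1/2)*52*(7 + 2*52))*(1/1212)) = 1/(((1/2)*52*(7 + 104))*(1/1212)) = 1/(((1/2)*52*111)*(1/1212)) = 1/(2886*(1/1212)) = 1/(481/202) = 202/481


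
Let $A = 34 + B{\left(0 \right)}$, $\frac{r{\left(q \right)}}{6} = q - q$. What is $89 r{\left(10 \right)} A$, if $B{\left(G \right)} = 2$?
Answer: $0$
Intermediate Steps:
$r{\left(q \right)} = 0$ ($r{\left(q \right)} = 6 \left(q - q\right) = 6 \cdot 0 = 0$)
$A = 36$ ($A = 34 + 2 = 36$)
$89 r{\left(10 \right)} A = 89 \cdot 0 \cdot 36 = 0 \cdot 36 = 0$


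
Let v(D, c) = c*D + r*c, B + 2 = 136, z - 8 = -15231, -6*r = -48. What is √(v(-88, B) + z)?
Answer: I*√25943 ≈ 161.07*I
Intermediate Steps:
r = 8 (r = -⅙*(-48) = 8)
z = -15223 (z = 8 - 15231 = -15223)
B = 134 (B = -2 + 136 = 134)
v(D, c) = 8*c + D*c (v(D, c) = c*D + 8*c = D*c + 8*c = 8*c + D*c)
√(v(-88, B) + z) = √(134*(8 - 88) - 15223) = √(134*(-80) - 15223) = √(-10720 - 15223) = √(-25943) = I*√25943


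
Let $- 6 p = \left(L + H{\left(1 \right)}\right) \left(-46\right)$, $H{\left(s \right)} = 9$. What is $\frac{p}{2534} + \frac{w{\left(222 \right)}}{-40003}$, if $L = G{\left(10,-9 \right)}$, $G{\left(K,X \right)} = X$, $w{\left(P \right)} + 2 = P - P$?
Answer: $\frac{2}{40003} \approx 4.9996 \cdot 10^{-5}$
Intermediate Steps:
$w{\left(P \right)} = -2$ ($w{\left(P \right)} = -2 + \left(P - P\right) = -2 + 0 = -2$)
$L = -9$
$p = 0$ ($p = - \frac{\left(-9 + 9\right) \left(-46\right)}{6} = - \frac{0 \left(-46\right)}{6} = \left(- \frac{1}{6}\right) 0 = 0$)
$\frac{p}{2534} + \frac{w{\left(222 \right)}}{-40003} = \frac{0}{2534} - \frac{2}{-40003} = 0 \cdot \frac{1}{2534} - - \frac{2}{40003} = 0 + \frac{2}{40003} = \frac{2}{40003}$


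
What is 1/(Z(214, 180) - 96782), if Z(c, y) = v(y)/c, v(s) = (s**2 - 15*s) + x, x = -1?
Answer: -214/20681649 ≈ -1.0347e-5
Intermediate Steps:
v(s) = -1 + s**2 - 15*s (v(s) = (s**2 - 15*s) - 1 = -1 + s**2 - 15*s)
Z(c, y) = (-1 + y**2 - 15*y)/c
1/(Z(214, 180) - 96782) = 1/((-1 + 180**2 - 15*180)/214 - 96782) = 1/((-1 + 32400 - 2700)/214 - 96782) = 1/((1/214)*29699 - 96782) = 1/(29699/214 - 96782) = 1/(-20681649/214) = -214/20681649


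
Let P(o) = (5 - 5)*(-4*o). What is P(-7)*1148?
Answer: 0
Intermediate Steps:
P(o) = 0 (P(o) = 0*(-4*o) = 0)
P(-7)*1148 = 0*1148 = 0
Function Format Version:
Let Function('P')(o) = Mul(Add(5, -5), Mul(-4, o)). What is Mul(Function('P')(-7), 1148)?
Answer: 0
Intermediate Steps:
Function('P')(o) = 0 (Function('P')(o) = Mul(0, Mul(-4, o)) = 0)
Mul(Function('P')(-7), 1148) = Mul(0, 1148) = 0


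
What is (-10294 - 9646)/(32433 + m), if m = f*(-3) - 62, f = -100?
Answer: -19940/32671 ≈ -0.61033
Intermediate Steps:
m = 238 (m = -100*(-3) - 62 = 300 - 62 = 238)
(-10294 - 9646)/(32433 + m) = (-10294 - 9646)/(32433 + 238) = -19940/32671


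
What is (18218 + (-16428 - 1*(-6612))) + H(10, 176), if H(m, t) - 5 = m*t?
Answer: 10167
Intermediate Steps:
H(m, t) = 5 + m*t
(18218 + (-16428 - 1*(-6612))) + H(10, 176) = (18218 + (-16428 - 1*(-6612))) + (5 + 10*176) = (18218 + (-16428 + 6612)) + (5 + 1760) = (18218 - 9816) + 1765 = 8402 + 1765 = 10167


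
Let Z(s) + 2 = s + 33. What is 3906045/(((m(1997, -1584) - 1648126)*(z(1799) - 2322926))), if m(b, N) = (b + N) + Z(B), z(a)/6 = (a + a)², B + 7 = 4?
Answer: -60093/1910064843602 ≈ -3.1461e-8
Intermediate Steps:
B = -3 (B = -7 + 4 = -3)
Z(s) = 31 + s (Z(s) = -2 + (s + 33) = -2 + (33 + s) = 31 + s)
z(a) = 24*a² (z(a) = 6*(a + a)² = 6*(2*a)² = 6*(4*a²) = 24*a²)
m(b, N) = 28 + N + b (m(b, N) = (b + N) + (31 - 3) = (N + b) + 28 = 28 + N + b)
3906045/(((m(1997, -1584) - 1648126)*(z(1799) - 2322926))) = 3906045/((((28 - 1584 + 1997) - 1648126)*(24*1799² - 2322926))) = 3906045/(((441 - 1648126)*(24*3236401 - 2322926))) = 3906045/((-1647685*(77673624 - 2322926))) = 3906045/((-1647685*75350698)) = 3906045/(-124154214834130) = 3906045*(-1/124154214834130) = -60093/1910064843602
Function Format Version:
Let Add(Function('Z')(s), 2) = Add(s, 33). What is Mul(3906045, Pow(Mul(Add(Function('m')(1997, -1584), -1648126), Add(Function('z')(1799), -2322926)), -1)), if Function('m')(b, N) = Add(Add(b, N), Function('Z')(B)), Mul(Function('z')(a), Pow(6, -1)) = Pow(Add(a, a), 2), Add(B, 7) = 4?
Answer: Rational(-60093, 1910064843602) ≈ -3.1461e-8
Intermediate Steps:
B = -3 (B = Add(-7, 4) = -3)
Function('Z')(s) = Add(31, s) (Function('Z')(s) = Add(-2, Add(s, 33)) = Add(-2, Add(33, s)) = Add(31, s))
Function('z')(a) = Mul(24, Pow(a, 2)) (Function('z')(a) = Mul(6, Pow(Add(a, a), 2)) = Mul(6, Pow(Mul(2, a), 2)) = Mul(6, Mul(4, Pow(a, 2))) = Mul(24, Pow(a, 2)))
Function('m')(b, N) = Add(28, N, b) (Function('m')(b, N) = Add(Add(b, N), Add(31, -3)) = Add(Add(N, b), 28) = Add(28, N, b))
Mul(3906045, Pow(Mul(Add(Function('m')(1997, -1584), -1648126), Add(Function('z')(1799), -2322926)), -1)) = Mul(3906045, Pow(Mul(Add(Add(28, -1584, 1997), -1648126), Add(Mul(24, Pow(1799, 2)), -2322926)), -1)) = Mul(3906045, Pow(Mul(Add(441, -1648126), Add(Mul(24, 3236401), -2322926)), -1)) = Mul(3906045, Pow(Mul(-1647685, Add(77673624, -2322926)), -1)) = Mul(3906045, Pow(Mul(-1647685, 75350698), -1)) = Mul(3906045, Pow(-124154214834130, -1)) = Mul(3906045, Rational(-1, 124154214834130)) = Rational(-60093, 1910064843602)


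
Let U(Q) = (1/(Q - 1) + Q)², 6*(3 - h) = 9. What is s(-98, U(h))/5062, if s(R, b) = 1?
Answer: 1/5062 ≈ 0.00019755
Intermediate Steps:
h = 3/2 (h = 3 - ⅙*9 = 3 - 3/2 = 3/2 ≈ 1.5000)
U(Q) = (Q + 1/(-1 + Q))² (U(Q) = (1/(-1 + Q) + Q)² = (Q + 1/(-1 + Q))²)
s(-98, U(h))/5062 = 1/5062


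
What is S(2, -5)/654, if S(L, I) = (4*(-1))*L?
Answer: -4/327 ≈ -0.012232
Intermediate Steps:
S(L, I) = -4*L
S(2, -5)/654 = -4*2/654 = -8*1/654 = -4/327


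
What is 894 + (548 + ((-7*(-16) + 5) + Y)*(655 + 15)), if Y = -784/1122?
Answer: 44523112/561 ≈ 79364.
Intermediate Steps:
Y = -392/561 (Y = -784*1/1122 = -392/561 ≈ -0.69875)
894 + (548 + ((-7*(-16) + 5) + Y)*(655 + 15)) = 894 + (548 + ((-7*(-16) + 5) - 392/561)*(655 + 15)) = 894 + (548 + ((112 + 5) - 392/561)*670) = 894 + (548 + (117 - 392/561)*670) = 894 + (548 + (65245/561)*670) = 894 + (548 + 43714150/561) = 894 + 44021578/561 = 44523112/561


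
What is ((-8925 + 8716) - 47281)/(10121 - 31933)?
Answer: 23745/10906 ≈ 2.1772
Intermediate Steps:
((-8925 + 8716) - 47281)/(10121 - 31933) = (-209 - 47281)/(-21812) = -47490*(-1/21812) = 23745/10906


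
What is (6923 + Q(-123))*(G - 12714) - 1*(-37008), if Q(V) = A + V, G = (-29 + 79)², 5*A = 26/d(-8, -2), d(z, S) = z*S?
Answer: -1388430231/20 ≈ -6.9422e+7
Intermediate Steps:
d(z, S) = S*z
A = 13/40 (A = (26/((-2*(-8))))/5 = (26/16)/5 = (26*(1/16))/5 = (⅕)*(13/8) = 13/40 ≈ 0.32500)
G = 2500 (G = 50² = 2500)
Q(V) = 13/40 + V
(6923 + Q(-123))*(G - 12714) - 1*(-37008) = (6923 + (13/40 - 123))*(2500 - 12714) - 1*(-37008) = (6923 - 4907/40)*(-10214) + 37008 = (272013/40)*(-10214) + 37008 = -1389170391/20 + 37008 = -1388430231/20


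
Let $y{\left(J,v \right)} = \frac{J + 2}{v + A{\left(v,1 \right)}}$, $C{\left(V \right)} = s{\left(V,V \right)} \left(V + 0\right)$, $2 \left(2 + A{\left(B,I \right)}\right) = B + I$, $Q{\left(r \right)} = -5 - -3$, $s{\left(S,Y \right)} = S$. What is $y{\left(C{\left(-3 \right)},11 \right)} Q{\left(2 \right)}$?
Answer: $- \frac{22}{15} \approx -1.4667$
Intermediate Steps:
$Q{\left(r \right)} = -2$ ($Q{\left(r \right)} = -5 + 3 = -2$)
$A{\left(B,I \right)} = -2 + \frac{B}{2} + \frac{I}{2}$ ($A{\left(B,I \right)} = -2 + \frac{B + I}{2} = -2 + \left(\frac{B}{2} + \frac{I}{2}\right) = -2 + \frac{B}{2} + \frac{I}{2}$)
$C{\left(V \right)} = V^{2}$ ($C{\left(V \right)} = V \left(V + 0\right) = V V = V^{2}$)
$y{\left(J,v \right)} = \frac{2 + J}{- \frac{3}{2} + \frac{3 v}{2}}$ ($y{\left(J,v \right)} = \frac{J + 2}{v + \left(-2 + \frac{v}{2} + \frac{1}{2} \cdot 1\right)} = \frac{2 + J}{v + \left(-2 + \frac{v}{2} + \frac{1}{2}\right)} = \frac{2 + J}{v + \left(- \frac{3}{2} + \frac{v}{2}\right)} = \frac{2 + J}{- \frac{3}{2} + \frac{3 v}{2}}$)
$y{\left(C{\left(-3 \right)},11 \right)} Q{\left(2 \right)} = \frac{2 \left(2 + \left(-3\right)^{2}\right)}{3 \left(-1 + 11\right)} \left(-2\right) = \frac{2 \left(2 + 9\right)}{3 \cdot 10} \left(-2\right) = \frac{2}{3} \cdot \frac{1}{10} \cdot 11 \left(-2\right) = \frac{11}{15} \left(-2\right) = - \frac{22}{15}$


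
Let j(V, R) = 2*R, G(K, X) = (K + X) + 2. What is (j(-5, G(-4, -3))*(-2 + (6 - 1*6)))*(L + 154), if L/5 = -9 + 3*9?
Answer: 4880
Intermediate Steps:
G(K, X) = 2 + K + X
L = 90 (L = 5*(-9 + 3*9) = 5*(-9 + 27) = 5*18 = 90)
(j(-5, G(-4, -3))*(-2 + (6 - 1*6)))*(L + 154) = ((2*(2 - 4 - 3))*(-2 + (6 - 1*6)))*(90 + 154) = ((2*(-5))*(-2 + (6 - 6)))*244 = -10*(-2 + 0)*244 = -10*(-2)*244 = 20*244 = 4880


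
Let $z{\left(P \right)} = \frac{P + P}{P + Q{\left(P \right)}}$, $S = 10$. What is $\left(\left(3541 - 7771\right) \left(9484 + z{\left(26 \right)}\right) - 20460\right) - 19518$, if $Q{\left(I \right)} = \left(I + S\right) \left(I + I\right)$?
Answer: $- \frac{2931491214}{73} \approx -4.0157 \cdot 10^{7}$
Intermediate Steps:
$Q{\left(I \right)} = 2 I \left(10 + I\right)$ ($Q{\left(I \right)} = \left(I + 10\right) \left(I + I\right) = \left(10 + I\right) 2 I = 2 I \left(10 + I\right)$)
$z{\left(P \right)} = \frac{2 P}{P + 2 P \left(10 + P\right)}$ ($z{\left(P \right)} = \frac{P + P}{P + 2 P \left(10 + P\right)} = \frac{2 P}{P + 2 P \left(10 + P\right)}$)
$\left(\left(3541 - 7771\right) \left(9484 + z{\left(26 \right)}\right) - 20460\right) - 19518 = \left(\left(3541 - 7771\right) \left(9484 + \frac{2}{21 + 2 \cdot 26}\right) - 20460\right) - 19518 = \left(- 4230 \left(9484 + \frac{2}{21 + 52}\right) - 20460\right) - 19518 = \left(- 4230 \left(9484 + \frac{2}{73}\right) - 20460\right) - 19518 = \left(\left(-4230\right) \frac{692334}{73} - 20460\right) - 19518 = \left(- \frac{2928572820}{73} - 20460\right) - 19518 = - \frac{2930066400}{73} - 19518 = - \frac{2931491214}{73}$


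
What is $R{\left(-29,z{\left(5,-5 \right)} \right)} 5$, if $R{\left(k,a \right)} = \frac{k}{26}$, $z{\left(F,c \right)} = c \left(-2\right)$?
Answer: $- \frac{145}{26} \approx -5.5769$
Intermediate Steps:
$z{\left(F,c \right)} = - 2 c$
$R{\left(k,a \right)} = \frac{k}{26}$ ($R{\left(k,a \right)} = k \frac{1}{26} = \frac{k}{26}$)
$R{\left(-29,z{\left(5,-5 \right)} \right)} 5 = \frac{1}{26} \left(-29\right) 5 = \left(- \frac{29}{26}\right) 5 = - \frac{145}{26}$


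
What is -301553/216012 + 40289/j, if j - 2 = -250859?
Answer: -28116529463/18062707428 ≈ -1.5566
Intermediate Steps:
j = -250857 (j = 2 - 250859 = -250857)
-301553/216012 + 40289/j = -301553/216012 + 40289/(-250857) = -301553*1/216012 + 40289*(-1/250857) = -301553/216012 - 40289/250857 = -28116529463/18062707428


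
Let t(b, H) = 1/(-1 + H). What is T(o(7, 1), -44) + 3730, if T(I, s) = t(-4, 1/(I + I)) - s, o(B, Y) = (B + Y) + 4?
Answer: 86778/23 ≈ 3773.0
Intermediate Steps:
o(B, Y) = 4 + B + Y
T(I, s) = 1/(-1 + 1/(2*I)) - s (T(I, s) = 1/(-1 + 1/(I + I)) - s = 1/(-1 + 1/(2*I)) - s)
T(o(7, 1), -44) + 3730 = (-44 - 2*(4 + 7 + 1) - 2*(4 + 7 + 1)*(-44))/(-1 + 2*(4 + 7 + 1)) + 3730 = (-44 - 2*12 - 2*12*(-44))/(-1 + 2*12) + 3730 = (-44 - 24 + 1056)/(-1 + 24) + 3730 = 988/23 + 3730 = 86778/23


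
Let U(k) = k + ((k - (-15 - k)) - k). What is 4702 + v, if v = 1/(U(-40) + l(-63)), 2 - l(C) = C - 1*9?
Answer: 42319/9 ≈ 4702.1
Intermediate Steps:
l(C) = 11 - C (l(C) = 2 - (C - 1*9) = 2 - (C - 9) = 2 - (-9 + C) = 2 + (9 - C) = 11 - C)
U(k) = 15 + 2*k (U(k) = k + ((k + (15 + k)) - k) = k + ((15 + 2*k) - k) = k + (15 + k) = 15 + 2*k)
v = ⅑ (v = 1/((15 + 2*(-40)) + (11 - 1*(-63))) = 1/((15 - 80) + (11 + 63)) = 1/(-65 + 74) = 1/9 = ⅑ ≈ 0.11111)
4702 + v = 4702 + ⅑ = 42319/9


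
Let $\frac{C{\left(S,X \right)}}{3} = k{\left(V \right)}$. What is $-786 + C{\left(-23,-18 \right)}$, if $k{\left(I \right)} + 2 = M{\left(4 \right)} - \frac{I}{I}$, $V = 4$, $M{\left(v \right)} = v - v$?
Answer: $-795$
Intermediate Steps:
$M{\left(v \right)} = 0$
$k{\left(I \right)} = -3$ ($k{\left(I \right)} = -2 + \left(0 - \frac{I}{I}\right) = -2 + \left(0 - 1\right) = -2 - 1 = -3$)
$C{\left(S,X \right)} = -9$ ($C{\left(S,X \right)} = 3 \left(-3\right) = -9$)
$-786 + C{\left(-23,-18 \right)} = -786 - 9 = -795$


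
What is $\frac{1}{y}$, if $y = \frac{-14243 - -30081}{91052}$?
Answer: $\frac{45526}{7919} \approx 5.749$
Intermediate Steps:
$y = \frac{7919}{45526}$ ($y = \left(-14243 + 30081\right) \frac{1}{91052} = 15838 \cdot \frac{1}{91052} = \frac{7919}{45526} \approx 0.17394$)
$\frac{1}{y} = \frac{1}{\frac{7919}{45526}} = \frac{45526}{7919}$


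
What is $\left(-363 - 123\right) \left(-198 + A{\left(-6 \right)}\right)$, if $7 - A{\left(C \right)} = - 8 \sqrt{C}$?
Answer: $92826 - 3888 i \sqrt{6} \approx 92826.0 - 9523.6 i$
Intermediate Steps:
$A{\left(C \right)} = 7 + 8 \sqrt{C}$ ($A{\left(C \right)} = 7 - - 8 \sqrt{C} = 7 + 8 \sqrt{C}$)
$\left(-363 - 123\right) \left(-198 + A{\left(-6 \right)}\right) = \left(-363 - 123\right) \left(-198 + \left(7 + 8 \sqrt{-6}\right)\right) = - 486 \left(-198 + \left(7 + 8 i \sqrt{6}\right)\right) = - 486 \left(-191 + 8 i \sqrt{6}\right) = 92826 - 3888 i \sqrt{6}$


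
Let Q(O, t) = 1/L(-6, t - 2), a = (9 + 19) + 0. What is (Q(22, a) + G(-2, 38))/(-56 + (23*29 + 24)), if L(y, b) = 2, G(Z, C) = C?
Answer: 77/1270 ≈ 0.060630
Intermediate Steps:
a = 28 (a = 28 + 0 = 28)
Q(O, t) = 1/2
(Q(22, a) + G(-2, 38))/(-56 + (23*29 + 24)) = (1/2 + 38)/(-56 + (23*29 + 24)) = 77/(2*(-56 + (667 + 24))) = 77/(2*(-56 + 691)) = (77/2)/635 = (77/2)*(1/635) = 77/1270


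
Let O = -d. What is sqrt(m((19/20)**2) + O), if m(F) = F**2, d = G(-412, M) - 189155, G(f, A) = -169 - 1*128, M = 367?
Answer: sqrt(30312450321)/400 ≈ 435.26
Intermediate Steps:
G(f, A) = -297 (G(f, A) = -169 - 128 = -297)
d = -189452 (d = -297 - 189155 = -189452)
O = 189452 (O = -1*(-189452) = 189452)
sqrt(m((19/20)**2) + O) = sqrt(((19/20)**2)**2 + 189452) = sqrt((361/400)**2 + 189452) = sqrt(130321/160000 + 189452) = sqrt(30312450321/160000) = sqrt(30312450321)/400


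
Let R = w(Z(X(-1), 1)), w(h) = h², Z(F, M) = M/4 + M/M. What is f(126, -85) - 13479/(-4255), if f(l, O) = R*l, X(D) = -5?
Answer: 6809457/34040 ≈ 200.04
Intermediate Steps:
Z(F, M) = 1 + M/4 (Z(F, M) = M*(¼) + 1 = M/4 + 1 = 1 + M/4)
R = 25/16 (R = (1 + (¼)*1)² = (1 + ¼)² = (5/4)² = 25/16 ≈ 1.5625)
f(l, O) = 25*l/16
f(126, -85) - 13479/(-4255) = (25/16)*126 - 13479/(-4255) = 1575/8 - 13479*(-1)/4255 = 1575/8 - 1*(-13479/4255) = 1575/8 + 13479/4255 = 6809457/34040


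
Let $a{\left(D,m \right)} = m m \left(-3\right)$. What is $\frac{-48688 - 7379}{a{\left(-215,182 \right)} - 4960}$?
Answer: $\frac{56067}{104332} \approx 0.53739$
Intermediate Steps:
$a{\left(D,m \right)} = - 3 m^{2}$ ($a{\left(D,m \right)} = m^{2} \left(-3\right) = - 3 m^{2}$)
$\frac{-48688 - 7379}{a{\left(-215,182 \right)} - 4960} = \frac{-48688 - 7379}{- 3 \cdot 182^{2} - 4960} = - \frac{56067}{\left(-3\right) 33124 + \left(-5721 + 761\right)} = - \frac{56067}{-99372 - 4960} = - \frac{56067}{-104332} = \left(-56067\right) \left(- \frac{1}{104332}\right) = \frac{56067}{104332}$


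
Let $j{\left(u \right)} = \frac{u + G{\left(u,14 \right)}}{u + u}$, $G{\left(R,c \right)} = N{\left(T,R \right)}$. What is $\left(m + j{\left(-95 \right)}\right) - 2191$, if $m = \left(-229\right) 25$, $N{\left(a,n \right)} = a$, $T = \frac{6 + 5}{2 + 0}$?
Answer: $- \frac{3007901}{380} \approx -7915.5$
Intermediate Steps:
$T = \frac{11}{2} \approx 5.5$
$G{\left(R,c \right)} = \frac{11}{2}$
$m = -5725$
$j{\left(u \right)} = \frac{\frac{11}{2} + u}{2 u}$ ($j{\left(u \right)} = \frac{u + \frac{11}{2}}{u + u} = \frac{\frac{11}{2} + u}{2 u}$)
$\left(m + j{\left(-95 \right)}\right) - 2191 = \left(-5725 + \frac{11 + 2 \left(-95\right)}{4 \left(-95\right)}\right) - 2191 = \left(-5725 + \frac{1}{4} \left(- \frac{1}{95}\right) \left(11 - 190\right)\right) - 2191 = \left(-5725 + \frac{1}{4} \left(- \frac{1}{95}\right) \left(-179\right)\right) - 2191 = \left(-5725 + \frac{179}{380}\right) - 2191 = - \frac{2175321}{380} - 2191 = - \frac{3007901}{380}$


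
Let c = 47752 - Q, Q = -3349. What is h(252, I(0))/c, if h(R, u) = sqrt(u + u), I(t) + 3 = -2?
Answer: I*sqrt(10)/51101 ≈ 6.1883e-5*I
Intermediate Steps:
I(t) = -5 (I(t) = -3 - 2 = -5)
h(R, u) = sqrt(2)*sqrt(u) (h(R, u) = sqrt(2*u) = sqrt(2)*sqrt(u))
c = 51101 (c = 47752 - 1*(-3349) = 47752 + 3349 = 51101)
h(252, I(0))/c = (sqrt(2)*sqrt(-5))/51101 = (sqrt(2)*(I*sqrt(5)))*(1/51101) = (I*sqrt(10))*(1/51101) = I*sqrt(10)/51101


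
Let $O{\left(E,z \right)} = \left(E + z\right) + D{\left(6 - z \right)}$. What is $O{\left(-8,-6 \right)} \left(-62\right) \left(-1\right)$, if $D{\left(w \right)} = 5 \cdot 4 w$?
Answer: $14012$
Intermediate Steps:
$D{\left(w \right)} = 20 w$
$O{\left(E,z \right)} = 120 + E - 19 z$ ($O{\left(E,z \right)} = \left(E + z\right) + 20 \left(6 - z\right) = \left(E + z\right) - \left(-120 + 20 z\right) = 120 + E - 19 z$)
$O{\left(-8,-6 \right)} \left(-62\right) \left(-1\right) = \left(120 - 8 - -114\right) \left(-62\right) \left(-1\right) = \left(120 - 8 + 114\right) \left(-62\right) \left(-1\right) = 226 \left(-62\right) \left(-1\right) = \left(-14012\right) \left(-1\right) = 14012$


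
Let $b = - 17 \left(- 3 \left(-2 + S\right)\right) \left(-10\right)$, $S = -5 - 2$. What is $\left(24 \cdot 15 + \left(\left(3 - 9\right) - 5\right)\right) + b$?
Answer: $4939$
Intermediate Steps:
$S = -7$ ($S = -5 - 2 = -7$)
$b = 4590$ ($b = - 17 \left(- 3 \left(-2 - 7\right)\right) \left(-10\right) = - 17 \left(\left(-3\right) \left(-9\right)\right) \left(-10\right) = \left(-17\right) 27 \left(-10\right) = \left(-459\right) \left(-10\right) = 4590$)
$\left(24 \cdot 15 + \left(\left(3 - 9\right) - 5\right)\right) + b = \left(24 \cdot 15 + \left(\left(3 - 9\right) - 5\right)\right) + 4590 = \left(360 - 11\right) + 4590 = 349 + 4590 = 4939$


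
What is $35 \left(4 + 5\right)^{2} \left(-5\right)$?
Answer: $-14175$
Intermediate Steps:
$35 \left(4 + 5\right)^{2} \left(-5\right) = 35 \cdot 9^{2} \left(-5\right) = 35 \cdot 81 \left(-5\right) = 2835 \left(-5\right) = -14175$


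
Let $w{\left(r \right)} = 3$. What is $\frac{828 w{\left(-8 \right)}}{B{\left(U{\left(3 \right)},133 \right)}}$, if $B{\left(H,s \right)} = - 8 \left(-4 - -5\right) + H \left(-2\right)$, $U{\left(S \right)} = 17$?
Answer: $- \frac{414}{7} \approx -59.143$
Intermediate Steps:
$B{\left(H,s \right)} = -8 - 2 H$ ($B{\left(H,s \right)} = - 8 \left(-4 + 5\right) - 2 H = \left(-8\right) 1 - 2 H = -8 - 2 H$)
$\frac{828 w{\left(-8 \right)}}{B{\left(U{\left(3 \right)},133 \right)}} = \frac{828 \cdot 3}{-8 - 34} = \frac{2484}{-8 - 34} = \frac{2484}{-42} = 2484 \left(- \frac{1}{42}\right) = - \frac{414}{7}$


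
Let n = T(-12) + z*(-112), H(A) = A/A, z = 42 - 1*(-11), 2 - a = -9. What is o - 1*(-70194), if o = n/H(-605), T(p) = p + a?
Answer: 64257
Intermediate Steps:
a = 11 (a = 2 - 1*(-9) = 2 + 9 = 11)
T(p) = 11 + p (T(p) = p + 11 = 11 + p)
z = 53 (z = 42 + 11 = 53)
H(A) = 1
n = -5937 (n = (11 - 12) + 53*(-112) = -1 - 5936 = -5937)
o = -5937 (o = -5937/1 = -5937*1 = -5937)
o - 1*(-70194) = -5937 - 1*(-70194) = -5937 + 70194 = 64257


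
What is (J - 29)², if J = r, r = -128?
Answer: 24649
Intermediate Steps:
J = -128
(J - 29)² = (-128 - 29)² = (-157)² = 24649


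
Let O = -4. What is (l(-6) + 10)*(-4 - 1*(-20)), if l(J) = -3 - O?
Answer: 176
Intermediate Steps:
l(J) = 1 (l(J) = -3 - 1*(-4) = -3 + 4 = 1)
(l(-6) + 10)*(-4 - 1*(-20)) = (1 + 10)*(-4 - 1*(-20)) = 11*(-4 + 20) = 11*16 = 176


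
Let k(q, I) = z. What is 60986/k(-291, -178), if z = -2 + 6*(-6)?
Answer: -30493/19 ≈ -1604.9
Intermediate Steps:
z = -38 (z = -2 - 36 = -38)
k(q, I) = -38
60986/k(-291, -178) = 60986/(-38) = 60986*(-1/38) = -30493/19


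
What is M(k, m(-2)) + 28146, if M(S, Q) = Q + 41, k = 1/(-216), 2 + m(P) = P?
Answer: 28183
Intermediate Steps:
m(P) = -2 + P
k = -1/216 ≈ -0.0046296
M(S, Q) = 41 + Q
M(k, m(-2)) + 28146 = (41 + (-2 - 2)) + 28146 = (41 - 4) + 28146 = 37 + 28146 = 28183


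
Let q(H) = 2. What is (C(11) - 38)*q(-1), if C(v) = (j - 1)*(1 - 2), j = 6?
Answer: -86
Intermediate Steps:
C(v) = -5 (C(v) = (6 - 1)*(1 - 2) = 5*(-1) = -5)
(C(11) - 38)*q(-1) = (-5 - 38)*2 = -43*2 = -86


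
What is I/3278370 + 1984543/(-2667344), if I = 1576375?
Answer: -230133183691/874454054928 ≈ -0.26317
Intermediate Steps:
I/3278370 + 1984543/(-2667344) = 1576375/3278370 + 1984543/(-2667344) = 1576375*(1/3278370) + 1984543*(-1/2667344) = 315275/655674 - 1984543/2667344 = -230133183691/874454054928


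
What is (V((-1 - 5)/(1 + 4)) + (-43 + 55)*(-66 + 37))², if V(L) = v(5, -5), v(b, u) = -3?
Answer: 123201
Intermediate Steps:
V(L) = -3
(V((-1 - 5)/(1 + 4)) + (-43 + 55)*(-66 + 37))² = (-3 + (-43 + 55)*(-66 + 37))² = (-3 + 12*(-29))² = (-3 - 348)² = (-351)² = 123201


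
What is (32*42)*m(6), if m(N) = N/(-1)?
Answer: -8064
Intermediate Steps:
m(N) = -N (m(N) = N*(-1) = -N)
(32*42)*m(6) = (32*42)*(-1*6) = 1344*(-6) = -8064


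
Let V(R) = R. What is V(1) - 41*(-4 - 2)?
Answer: 247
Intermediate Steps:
V(1) - 41*(-4 - 2) = 1 - 41*(-4 - 2) = 1 - 41*(-6) = 1 + 246 = 247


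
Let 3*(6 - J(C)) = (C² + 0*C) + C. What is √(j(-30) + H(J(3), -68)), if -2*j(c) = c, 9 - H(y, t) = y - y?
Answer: 2*√6 ≈ 4.8990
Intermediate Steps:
J(C) = 6 - C/3 - C²/3 (J(C) = 6 - ((C² + 0*C) + C)/3 = 6 - ((C² + 0) + C)/3 = 6 - (C² + C)/3 = 6 - (C + C²)/3 = 6 + (-C/3 - C²/3) = 6 - C/3 - C²/3)
H(y, t) = 9 (H(y, t) = 9 - (y - y) = 9 - 1*0 = 9 + 0 = 9)
j(c) = -c/2
√(j(-30) + H(J(3), -68)) = √(-½*(-30) + 9) = √(15 + 9) = √24 = 2*√6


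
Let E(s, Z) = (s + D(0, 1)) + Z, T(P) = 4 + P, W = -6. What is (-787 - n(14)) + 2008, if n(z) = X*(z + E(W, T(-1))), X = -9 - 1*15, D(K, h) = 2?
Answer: 1533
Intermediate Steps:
X = -24 (X = -9 - 15 = -24)
E(s, Z) = 2 + Z + s (E(s, Z) = (s + 2) + Z = (2 + s) + Z = 2 + Z + s)
n(z) = 24 - 24*z (n(z) = -24*(z + (2 + (4 - 1) - 6)) = -24*(z + (2 + 3 - 6)) = -24*(z - 1) = -24*(-1 + z) = 24 - 24*z)
(-787 - n(14)) + 2008 = (-787 - (24 - 24*14)) + 2008 = (-787 - (24 - 336)) + 2008 = (-787 - 1*(-312)) + 2008 = (-787 + 312) + 2008 = -475 + 2008 = 1533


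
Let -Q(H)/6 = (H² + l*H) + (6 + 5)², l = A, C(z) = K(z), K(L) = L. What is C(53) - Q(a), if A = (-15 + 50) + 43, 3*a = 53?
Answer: 32759/3 ≈ 10920.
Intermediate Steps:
C(z) = z
a = 53/3 (a = (⅓)*53 = 53/3 ≈ 17.667)
A = 78 (A = 35 + 43 = 78)
l = 78
Q(H) = -726 - 468*H - 6*H² (Q(H) = -6*((H² + 78*H) + (6 + 5)²) = -6*((H² + 78*H) + 11²) = -6*((H² + 78*H) + 121) = -6*(121 + H² + 78*H) = -726 - 468*H - 6*H²)
C(53) - Q(a) = 53 - (-726 - 468*53/3 - 6*(53/3)²) = 53 - (-726 - 8268 - 6*2809/9) = 53 - (-726 - 8268 - 5618/3) = 53 - 1*(-32600/3) = 53 + 32600/3 = 32759/3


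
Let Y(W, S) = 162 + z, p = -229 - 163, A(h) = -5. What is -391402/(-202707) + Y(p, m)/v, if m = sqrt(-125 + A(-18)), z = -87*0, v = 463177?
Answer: 181321242688/93889220139 ≈ 1.9312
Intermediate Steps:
z = 0
p = -392
m = I*sqrt(130) (m = sqrt(-125 - 5) = sqrt(-130) = I*sqrt(130) ≈ 11.402*I)
Y(W, S) = 162 (Y(W, S) = 162 + 0 = 162)
-391402/(-202707) + Y(p, m)/v = -391402/(-202707) + 162/463177 = -391402*(-1/202707) + 162*(1/463177) = 391402/202707 + 162/463177 = 181321242688/93889220139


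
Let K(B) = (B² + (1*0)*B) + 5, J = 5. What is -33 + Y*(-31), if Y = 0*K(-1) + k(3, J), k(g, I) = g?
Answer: -126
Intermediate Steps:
K(B) = 5 + B² (K(B) = (B² + 0*B) + 5 = (B² + 0) + 5 = B² + 5 = 5 + B²)
Y = 3 (Y = 0*(5 + (-1)²) + 3 = 0*(5 + 1) + 3 = 0*6 + 3 = 0 + 3 = 3)
-33 + Y*(-31) = -33 + 3*(-31) = -33 - 93 = -126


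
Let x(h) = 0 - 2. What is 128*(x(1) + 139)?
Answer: 17536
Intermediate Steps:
x(h) = -2
128*(x(1) + 139) = 128*(-2 + 139) = 128*137 = 17536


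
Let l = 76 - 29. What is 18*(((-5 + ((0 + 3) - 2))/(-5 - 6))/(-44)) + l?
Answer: 5669/121 ≈ 46.851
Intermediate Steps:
l = 47
18*(((-5 + ((0 + 3) - 2))/(-5 - 6))/(-44)) + l = 18*(((-5 + ((0 + 3) - 2))/(-5 - 6))/(-44)) + 47 = 18*(((-5 + (3 - 2))/(-11))*(-1/44)) + 47 = 18*(-(-5 + 1)/11*(-1/44)) + 47 = 18*(-1/11*(-4)*(-1/44)) + 47 = 18*((4/11)*(-1/44)) + 47 = 18*(-1/121) + 47 = -18/121 + 47 = 5669/121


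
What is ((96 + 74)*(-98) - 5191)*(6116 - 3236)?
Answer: -62930880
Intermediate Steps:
((96 + 74)*(-98) - 5191)*(6116 - 3236) = (170*(-98) - 5191)*2880 = (-16660 - 5191)*2880 = -21851*2880 = -62930880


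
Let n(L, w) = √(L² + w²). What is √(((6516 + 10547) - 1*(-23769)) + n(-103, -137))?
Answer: √(40832 + √29378) ≈ 202.49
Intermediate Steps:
√(((6516 + 10547) - 1*(-23769)) + n(-103, -137)) = √(((6516 + 10547) - 1*(-23769)) + √((-103)² + (-137)²)) = √((17063 + 23769) + √(10609 + 18769)) = √(40832 + √29378)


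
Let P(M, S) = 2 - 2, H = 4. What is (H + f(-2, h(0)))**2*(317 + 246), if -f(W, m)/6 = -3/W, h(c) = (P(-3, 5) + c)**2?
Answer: 14075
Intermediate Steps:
P(M, S) = 0
h(c) = c**2 (h(c) = (0 + c)**2 = c**2)
f(W, m) = 18/W (f(W, m) = -(-18)/W = 18/W)
(H + f(-2, h(0)))**2*(317 + 246) = (4 + 18/(-2))**2*(317 + 246) = (4 + 18*(-1/2))**2*563 = (4 - 9)**2*563 = (-5)**2*563 = 25*563 = 14075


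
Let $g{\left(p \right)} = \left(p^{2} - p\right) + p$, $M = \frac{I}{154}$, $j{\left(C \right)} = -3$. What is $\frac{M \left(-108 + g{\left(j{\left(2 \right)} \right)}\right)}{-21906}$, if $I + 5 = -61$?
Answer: $- \frac{33}{17038} \approx -0.0019368$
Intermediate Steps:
$I = -66$ ($I = -5 - 61 = -66$)
$M = - \frac{3}{7}$ ($M = - \frac{66}{154} = \left(-66\right) \frac{1}{154} = - \frac{3}{7} \approx -0.42857$)
$g{\left(p \right)} = p^{2}$
$\frac{M \left(-108 + g{\left(j{\left(2 \right)} \right)}\right)}{-21906} = \frac{\left(- \frac{3}{7}\right) \left(-108 + \left(-3\right)^{2}\right)}{-21906} = - \frac{3 \left(-108 + 9\right)}{7} \left(- \frac{1}{21906}\right) = \left(- \frac{3}{7}\right) \left(-99\right) \left(- \frac{1}{21906}\right) = \frac{297}{7} \left(- \frac{1}{21906}\right) = - \frac{33}{17038}$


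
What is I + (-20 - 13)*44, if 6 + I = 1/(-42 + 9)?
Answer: -48115/33 ≈ -1458.0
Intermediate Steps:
I = -199/33 (I = -6 + 1/(-42 + 9) = -6 + 1/(-33) = -6 - 1/33 = -199/33 ≈ -6.0303)
I + (-20 - 13)*44 = -199/33 + (-20 - 13)*44 = -199/33 - 33*44 = -199/33 - 1452 = -48115/33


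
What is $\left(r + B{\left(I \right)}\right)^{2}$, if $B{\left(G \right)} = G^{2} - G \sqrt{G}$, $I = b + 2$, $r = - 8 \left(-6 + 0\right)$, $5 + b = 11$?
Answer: $13056 - 3584 \sqrt{2} \approx 7987.5$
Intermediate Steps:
$b = 6$ ($b = -5 + 11 = 6$)
$r = 48$ ($r = \left(-8\right) \left(-6\right) = 48$)
$I = 8$ ($I = 6 + 2 = 8$)
$B{\left(G \right)} = G^{2} - G^{\frac{3}{2}}$
$\left(r + B{\left(I \right)}\right)^{2} = \left(48 + \left(8^{2} - 8^{\frac{3}{2}}\right)\right)^{2} = \left(48 + \left(64 - 16 \sqrt{2}\right)\right)^{2} = \left(112 - 16 \sqrt{2}\right)^{2}$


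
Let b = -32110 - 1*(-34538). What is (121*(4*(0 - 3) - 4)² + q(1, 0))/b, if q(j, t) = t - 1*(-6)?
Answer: 15491/1214 ≈ 12.760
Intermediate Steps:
q(j, t) = 6 + t (q(j, t) = t + 6 = 6 + t)
b = 2428 (b = -32110 + 34538 = 2428)
(121*(4*(0 - 3) - 4)² + q(1, 0))/b = (121*(4*(0 - 3) - 4)² + (6 + 0))/2428 = (121*(4*(-3) - 4)² + 6)*(1/2428) = (121*(-12 - 4)² + 6)*(1/2428) = (121*(-16)² + 6)*(1/2428) = (121*256 + 6)*(1/2428) = (30976 + 6)*(1/2428) = 30982*(1/2428) = 15491/1214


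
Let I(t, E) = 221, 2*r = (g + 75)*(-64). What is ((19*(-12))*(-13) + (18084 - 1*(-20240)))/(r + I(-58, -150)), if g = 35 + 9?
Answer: -41288/3587 ≈ -11.510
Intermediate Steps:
g = 44
r = -3808 (r = ((44 + 75)*(-64))/2 = (119*(-64))/2 = (1/2)*(-7616) = -3808)
((19*(-12))*(-13) + (18084 - 1*(-20240)))/(r + I(-58, -150)) = ((19*(-12))*(-13) + (18084 - 1*(-20240)))/(-3808 + 221) = (-228*(-13) + (18084 + 20240))/(-3587) = (2964 + 38324)*(-1/3587) = 41288*(-1/3587) = -41288/3587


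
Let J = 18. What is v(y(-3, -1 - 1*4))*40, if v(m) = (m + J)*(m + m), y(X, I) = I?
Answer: -5200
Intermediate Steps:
v(m) = 2*m*(18 + m) (v(m) = (m + 18)*(m + m) = (18 + m)*(2*m) = 2*m*(18 + m))
v(y(-3, -1 - 1*4))*40 = (2*(-1 - 1*4)*(18 + (-1 - 1*4)))*40 = (2*(-1 - 4)*(18 + (-1 - 4)))*40 = (2*(-5)*(18 - 5))*40 = (2*(-5)*13)*40 = -130*40 = -5200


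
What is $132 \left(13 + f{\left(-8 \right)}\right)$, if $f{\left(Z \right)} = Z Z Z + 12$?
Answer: $-64284$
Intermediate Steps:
$f{\left(Z \right)} = 12 + Z^{3}$ ($f{\left(Z \right)} = Z^{2} Z + 12 = Z^{3} + 12 = 12 + Z^{3}$)
$132 \left(13 + f{\left(-8 \right)}\right) = 132 \left(13 + \left(12 + \left(-8\right)^{3}\right)\right) = 132 \left(13 + \left(12 - 512\right)\right) = 132 \left(13 - 500\right) = 132 \left(-487\right) = -64284$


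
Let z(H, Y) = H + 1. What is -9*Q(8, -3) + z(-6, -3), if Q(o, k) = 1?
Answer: -14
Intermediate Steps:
z(H, Y) = 1 + H
-9*Q(8, -3) + z(-6, -3) = -9*1 + (1 - 6) = -9 - 5 = -14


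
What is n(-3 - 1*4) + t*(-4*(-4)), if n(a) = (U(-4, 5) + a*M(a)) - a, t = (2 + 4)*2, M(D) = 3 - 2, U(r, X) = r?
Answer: 188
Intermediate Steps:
M(D) = 1
t = 12 (t = 6*2 = 12)
n(a) = -4 (n(a) = (-4 + a*1) - a = (-4 + a) - a = -4)
n(-3 - 1*4) + t*(-4*(-4)) = -4 + 12*(-4*(-4)) = -4 + 12*16 = -4 + 192 = 188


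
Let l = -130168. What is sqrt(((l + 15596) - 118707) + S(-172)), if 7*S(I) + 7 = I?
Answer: 2*I*sqrt(2857981)/7 ≈ 483.02*I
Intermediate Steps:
S(I) = -1 + I/7
sqrt(((l + 15596) - 118707) + S(-172)) = sqrt(((-130168 + 15596) - 118707) + (-1 + (1/7)*(-172))) = sqrt((-114572 - 118707) + (-1 - 172/7)) = sqrt(-233279 - 179/7) = sqrt(-1633132/7) = 2*I*sqrt(2857981)/7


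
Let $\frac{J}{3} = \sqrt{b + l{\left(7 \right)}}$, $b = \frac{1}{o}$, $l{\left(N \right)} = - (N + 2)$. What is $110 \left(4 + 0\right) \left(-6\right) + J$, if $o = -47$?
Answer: $-2640 + \frac{6 i \sqrt{4982}}{47} \approx -2640.0 + 9.0106 i$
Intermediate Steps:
$l{\left(N \right)} = -2 - N$ ($l{\left(N \right)} = - (2 + N) = -2 - N$)
$b = - \frac{1}{47}$ ($b = \frac{1}{-47} = - \frac{1}{47} \approx -0.021277$)
$J = \frac{6 i \sqrt{4982}}{47}$ ($J = 3 \sqrt{- \frac{1}{47} - 9} = 3 \sqrt{- \frac{424}{47}} = 3 \frac{2 i \sqrt{4982}}{47} = \frac{6 i \sqrt{4982}}{47} \approx 9.0106 i$)
$110 \left(4 + 0\right) \left(-6\right) + J = 110 \left(4 + 0\right) \left(-6\right) + \frac{6 i \sqrt{4982}}{47} = 110 \cdot 4 \left(-6\right) + \frac{6 i \sqrt{4982}}{47} = 110 \left(-24\right) + \frac{6 i \sqrt{4982}}{47} = -2640 + \frac{6 i \sqrt{4982}}{47}$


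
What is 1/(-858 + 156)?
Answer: -1/702 ≈ -0.0014245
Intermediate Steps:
1/(-858 + 156) = 1/(-702) = -1/702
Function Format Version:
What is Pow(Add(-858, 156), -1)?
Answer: Rational(-1, 702) ≈ -0.0014245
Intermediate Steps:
Pow(Add(-858, 156), -1) = Pow(-702, -1) = Rational(-1, 702)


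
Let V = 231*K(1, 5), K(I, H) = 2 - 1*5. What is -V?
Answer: 693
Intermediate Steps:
K(I, H) = -3 (K(I, H) = 2 - 5 = -3)
V = -693 (V = 231*(-3) = -693)
-V = -1*(-693) = 693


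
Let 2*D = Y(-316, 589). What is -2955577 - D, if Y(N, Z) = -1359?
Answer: -5909795/2 ≈ -2.9549e+6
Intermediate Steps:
D = -1359/2 (D = (1/2)*(-1359) = -1359/2 ≈ -679.50)
-2955577 - D = -2955577 - 1*(-1359/2) = -2955577 + 1359/2 = -5909795/2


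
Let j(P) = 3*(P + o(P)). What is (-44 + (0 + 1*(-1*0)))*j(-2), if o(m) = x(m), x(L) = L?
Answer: 528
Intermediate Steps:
o(m) = m
j(P) = 6*P (j(P) = 3*(P + P) = 3*(2*P) = 6*P)
(-44 + (0 + 1*(-1*0)))*j(-2) = (-44 + (0 + 1*(-1*0)))*(6*(-2)) = (-44 + (0 + 1*0))*(-12) = (-44 + (0 + 0))*(-12) = (-44 + 0)*(-12) = -44*(-12) = 528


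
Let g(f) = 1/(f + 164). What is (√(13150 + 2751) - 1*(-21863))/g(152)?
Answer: 6908708 + 316*√15901 ≈ 6.9486e+6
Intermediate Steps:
g(f) = 1/(164 + f)
(√(13150 + 2751) - 1*(-21863))/g(152) = (√(13150 + 2751) - 1*(-21863))/(1/(164 + 152)) = (√15901 + 21863)/(1/316) = (21863 + √15901)/(1/316) = (21863 + √15901)*316 = 6908708 + 316*√15901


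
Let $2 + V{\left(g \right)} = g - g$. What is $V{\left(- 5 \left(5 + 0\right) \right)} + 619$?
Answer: $617$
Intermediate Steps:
$V{\left(g \right)} = -2$ ($V{\left(g \right)} = -2 + \left(g - g\right) = -2 + 0 = -2$)
$V{\left(- 5 \left(5 + 0\right) \right)} + 619 = -2 + 619 = 617$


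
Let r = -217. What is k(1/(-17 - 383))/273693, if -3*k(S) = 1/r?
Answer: 1/178174143 ≈ 5.6125e-9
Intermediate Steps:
k(S) = 1/651 (k(S) = -1/3/(-217) = -1/3*(-1/217) = 1/651)
k(1/(-17 - 383))/273693 = (1/651)/273693 = (1/651)*(1/273693) = 1/178174143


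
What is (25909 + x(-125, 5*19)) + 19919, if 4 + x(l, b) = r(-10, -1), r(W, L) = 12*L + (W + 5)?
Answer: 45807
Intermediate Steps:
r(W, L) = 5 + W + 12*L (r(W, L) = 12*L + (5 + W) = 5 + W + 12*L)
x(l, b) = -21 (x(l, b) = -4 + (5 - 10 + 12*(-1)) = -4 + (5 - 10 - 12) = -4 - 17 = -21)
(25909 + x(-125, 5*19)) + 19919 = (25909 - 21) + 19919 = 25888 + 19919 = 45807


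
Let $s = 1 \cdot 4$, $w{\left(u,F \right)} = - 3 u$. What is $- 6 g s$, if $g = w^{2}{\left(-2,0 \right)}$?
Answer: $-864$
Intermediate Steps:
$s = 4$
$g = 36$ ($g = \left(\left(-3\right) \left(-2\right)\right)^{2} = 6^{2} = 36$)
$- 6 g s = \left(-6\right) 36 \cdot 4 = \left(-216\right) 4 = -864$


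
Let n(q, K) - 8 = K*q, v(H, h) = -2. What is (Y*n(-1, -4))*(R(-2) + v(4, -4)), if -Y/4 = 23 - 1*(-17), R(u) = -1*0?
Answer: 3840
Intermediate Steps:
R(u) = 0
n(q, K) = 8 + K*q
Y = -160 (Y = -4*(23 - 1*(-17)) = -4*(23 + 17) = -4*40 = -160)
(Y*n(-1, -4))*(R(-2) + v(4, -4)) = (-160*(8 - 4*(-1)))*(0 - 2) = -160*(8 + 4)*(-2) = -160*12*(-2) = -1920*(-2) = 3840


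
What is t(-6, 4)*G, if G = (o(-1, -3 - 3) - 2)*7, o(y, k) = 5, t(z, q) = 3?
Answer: 63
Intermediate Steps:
G = 21 (G = (5 - 2)*7 = 3*7 = 21)
t(-6, 4)*G = 3*21 = 63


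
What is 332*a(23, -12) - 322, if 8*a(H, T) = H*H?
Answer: 43263/2 ≈ 21632.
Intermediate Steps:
a(H, T) = H²/8 (a(H, T) = (H*H)/8 = H²/8)
332*a(23, -12) - 322 = 332*((⅛)*23²) - 322 = 332*((⅛)*529) - 322 = 332*(529/8) - 322 = 43907/2 - 322 = 43263/2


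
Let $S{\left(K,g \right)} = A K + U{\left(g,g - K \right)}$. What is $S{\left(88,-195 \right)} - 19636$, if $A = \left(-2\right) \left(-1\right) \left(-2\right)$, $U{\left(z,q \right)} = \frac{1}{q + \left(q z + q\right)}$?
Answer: $- \frac{1091724571}{54619} \approx -19988.0$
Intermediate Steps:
$U{\left(z,q \right)} = \frac{1}{2 q + q z}$ ($U{\left(z,q \right)} = \frac{1}{q + \left(q + q z\right)} = \frac{1}{2 q + q z}$)
$A = -4$ ($A = 2 \left(-2\right) = -4$)
$S{\left(K,g \right)} = - 4 K + \frac{1}{\left(2 + g\right) \left(g - K\right)}$ ($S{\left(K,g \right)} = - 4 K + \frac{1}{\left(g - K\right) \left(2 + g\right)} = - 4 K + \frac{1}{\left(2 + g\right) \left(g - K\right)}$)
$S{\left(88,-195 \right)} - 19636 = \frac{-1 - 352 \left(2 - 195\right) \left(88 - -195\right)}{\left(2 - 195\right) \left(88 - -195\right)} - 19636 = \frac{-1 - 352 \left(-193\right) \left(88 + 195\right)}{\left(-193\right) \left(88 + 195\right)} - 19636 = - \frac{-1 - 352 \left(-193\right) 283}{193 \cdot 283} - 19636 = \left(- \frac{1}{193}\right) \frac{1}{283} \left(-1 + 19225888\right) - 19636 = \left(- \frac{1}{193}\right) \frac{1}{283} \cdot 19225887 - 19636 = - \frac{19225887}{54619} - 19636 = - \frac{1091724571}{54619}$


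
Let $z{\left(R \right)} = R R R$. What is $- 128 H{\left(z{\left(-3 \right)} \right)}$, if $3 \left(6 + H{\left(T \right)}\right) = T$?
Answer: $1920$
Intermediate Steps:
$z{\left(R \right)} = R^{3}$ ($z{\left(R \right)} = R^{2} R = R^{3}$)
$H{\left(T \right)} = -6 + \frac{T}{3}$
$- 128 H{\left(z{\left(-3 \right)} \right)} = - 128 \left(-6 + \frac{\left(-3\right)^{3}}{3}\right) = - 128 \left(-6 + \frac{1}{3} \left(-27\right)\right) = - 128 \left(-6 - 9\right) = \left(-128\right) \left(-15\right) = 1920$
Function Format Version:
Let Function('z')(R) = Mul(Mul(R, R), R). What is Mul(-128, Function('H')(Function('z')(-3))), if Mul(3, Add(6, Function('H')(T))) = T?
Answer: 1920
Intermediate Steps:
Function('z')(R) = Pow(R, 3) (Function('z')(R) = Mul(Pow(R, 2), R) = Pow(R, 3))
Function('H')(T) = Add(-6, Mul(Rational(1, 3), T))
Mul(-128, Function('H')(Function('z')(-3))) = Mul(-128, Add(-6, Mul(Rational(1, 3), Pow(-3, 3)))) = Mul(-128, Add(-6, Mul(Rational(1, 3), -27))) = Mul(-128, Add(-6, -9)) = Mul(-128, -15) = 1920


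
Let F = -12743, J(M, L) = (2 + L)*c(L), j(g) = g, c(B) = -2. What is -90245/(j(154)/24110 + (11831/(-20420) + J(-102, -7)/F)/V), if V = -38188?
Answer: -86483784459399790384/6135737760811 ≈ -1.4095e+7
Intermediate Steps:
J(M, L) = -4 - 2*L (J(M, L) = (2 + L)*(-2) = -4 - 2*L)
-90245/(j(154)/24110 + (11831/(-20420) + J(-102, -7)/F)/V) = -90245/(154/24110 + (11831/(-20420) + (-4 - 2*(-7))/(-12743))/(-38188)) = -90245/(154*(1/24110) + (11831*(-1/20420) + (-4 + 14)*(-1/12743))*(-1/38188)) = -90245/(77/12055 + (-11831/20420 + 10*(-1/12743))*(-1/38188)) = -90245/(77/12055 + (-11831/20420 - 10/12743)*(-1/38188)) = -90245/(77/12055 - 150966633/260212060*(-1/38188)) = -90245/(77/12055 + 150966633/9936978147280) = -90245/30678688804055/4791610862618416 = -90245*4791610862618416/30678688804055 = -86483784459399790384/6135737760811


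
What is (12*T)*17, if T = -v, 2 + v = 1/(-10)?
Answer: 2142/5 ≈ 428.40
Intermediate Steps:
v = -21/10 (v = -2 + 1/(-10) = -2 - 1/10 = -21/10 ≈ -2.1000)
T = 21/10 (T = -1*(-21/10) = 21/10 ≈ 2.1000)
(12*T)*17 = (12*(21/10))*17 = (126/5)*17 = 2142/5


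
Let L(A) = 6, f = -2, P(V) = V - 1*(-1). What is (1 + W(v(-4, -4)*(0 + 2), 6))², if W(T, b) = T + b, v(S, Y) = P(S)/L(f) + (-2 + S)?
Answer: 36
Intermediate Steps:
P(V) = 1 + V (P(V) = V + 1 = 1 + V)
v(S, Y) = -11/6 + 7*S/6 (v(S, Y) = (1 + S)/6 + (-2 + S) = (1 + S)*(⅙) + (-2 + S) = (⅙ + S/6) + (-2 + S) = -11/6 + 7*S/6)
(1 + W(v(-4, -4)*(0 + 2), 6))² = (1 + ((-11/6 + (7/6)*(-4))*(0 + 2) + 6))² = (1 + ((-11/6 - 14/3)*2 + 6))² = (1 + (-13/2*2 + 6))² = (1 + (-13 + 6))² = (1 - 7)² = (-6)² = 36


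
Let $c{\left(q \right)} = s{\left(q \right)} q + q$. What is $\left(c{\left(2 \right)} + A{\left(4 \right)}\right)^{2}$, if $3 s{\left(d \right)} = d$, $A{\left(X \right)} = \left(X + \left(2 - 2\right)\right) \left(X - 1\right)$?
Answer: $\frac{2116}{9} \approx 235.11$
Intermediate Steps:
$A{\left(X \right)} = X \left(-1 + X\right)$ ($A{\left(X \right)} = \left(X + 0\right) \left(-1 + X\right) = X \left(-1 + X\right)$)
$s{\left(d \right)} = \frac{d}{3}$
$c{\left(q \right)} = q + \frac{q^{2}}{3}$ ($c{\left(q \right)} = \frac{q}{3} q + q = \frac{q^{2}}{3} + q = q + \frac{q^{2}}{3}$)
$\left(c{\left(2 \right)} + A{\left(4 \right)}\right)^{2} = \left(\frac{1}{3} \cdot 2 \left(3 + 2\right) + 4 \left(-1 + 4\right)\right)^{2} = \left(\frac{1}{3} \cdot 2 \cdot 5 + 4 \cdot 3\right)^{2} = \left(\frac{10}{3} + 12\right)^{2} = \left(\frac{46}{3}\right)^{2} = \frac{2116}{9}$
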